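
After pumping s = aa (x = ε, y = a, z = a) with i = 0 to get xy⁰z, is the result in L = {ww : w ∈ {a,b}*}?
No

xy⁰z = ε · ε · a = a.
a has odd length 1, so it cannot be written as ww and is not in L.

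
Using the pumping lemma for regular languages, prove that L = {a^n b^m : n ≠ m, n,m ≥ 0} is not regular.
Assume for contradiction that L is regular, and let p ≥ 1 be the pumping length given by the pumping lemma.
Choose s = a^p b^(p + p!). Then s ∈ L because p ≠ p + p! (as p! ≥ 1), and |s| ≥ p.
By the pumping lemma, s = xyz for some x, y, z with |xy| ≤ p, |y| ≥ 1, and xy^i z ∈ L for every i ≥ 0.
Since |xy| ≤ p and the first p symbols of s are all a's, y = a^k for some k with 1 ≤ k ≤ p.
For every i ≥ 0, xy^i z = a^(p + (i − 1)k) b^(p + p!).

Because 1 ≤ k ≤ p, k divides p!. Let t = p!/k (a positive integer) and take i = t + 1.
Then the number of a's is p + tk = p + p!, which equals the number of b's.
So xy^(t+1) z = a^(p + p!) b^(p + p!) has equally many a's and b's and is NOT in L.

This contradicts the pumping lemma, which requires xy^i z ∈ L for all i ≥ 0.
Hence L = {a^n b^m : n ≠ m, n,m ≥ 0} is not regular. ∎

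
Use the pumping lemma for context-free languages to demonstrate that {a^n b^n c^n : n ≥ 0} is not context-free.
Assume for contradiction that L is context-free, and let p ≥ 1 be the pumping length given by the pumping lemma for CFLs.
Choose s = a^p b^p c^p. Then s ∈ L and |s| = 3p ≥ p.
By the CFL pumping lemma, s = uvxyz for some u, v, x, y, z with |vxy| ≤ p, |vy| ≥ 1, and uv^i xy^i z ∈ L for every i ≥ 0.

Because |vxy| ≤ p, the window vxy cannot contain both an a and a c: any substring of s containing both must include the entire block b^p plus at least one a and one c, so it has length ≥ p + 2 > p.
Hence at least one of the letters a, c does not occur in vy at all.

Take i = 0: the string uxz is obtained from s by deleting |vy| ≥ 1 symbols, so |uxz| = 3p − |vy| < 3p.
But the letter (a or c) that does not occur in vy still occurs exactly p times in uxz. Every string of L with exactly p copies of some letter is a^p b^p c^p, of length 3p. Since |uxz| < 3p, uxz ∉ L.

This contradicts the CFL pumping lemma, which requires uv^i xy^i z ∈ L for all i ≥ 0.
Hence L = {a^n b^n c^n : n ≥ 0} is not context-free. ∎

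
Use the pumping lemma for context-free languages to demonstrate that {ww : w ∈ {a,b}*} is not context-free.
Assume for contradiction that L is context-free, and let p ≥ 1 be the pumping length given by the pumping lemma for CFLs.
Choose s = a^p b^p a^p b^p. Then s ∈ L (take w = a^p b^p) and |s| = 4p ≥ p.
By the CFL pumping lemma, s = uvxyz for some u, v, x, y, z with |vxy| ≤ p, |vy| ≥ 1, and uv^i xy^i z ∈ L for every i ≥ 0.

Write s as four blocks A₁ B₁ A₂ B₂ with A₁ = A₂ = a^p and B₁ = B₂ = b^p. Since |vxy| ≤ p, the window vxy lies inside at most two adjacent blocks. Take i = 0 and let t = uxz, so |t| = 4p − |vy| with 1 ≤ |vy| ≤ p. If |t| is odd, t ∉ L immediately, so assume |vy| is even (hence |vy| ≥ 2) and |t|/2 = 2p − |vy|/2, which satisfies p ≤ |t|/2 ≤ 2p − 1.

Case 1 (vxy inside A₁B₁): t = a^(p−j) b^(p−l) a^p b^p with j + l = |vy|. The second half of t has length < 2p, so it is a suffix of the trailing a^p b^p and ends in b; the first half is a^(p−j) b^(p−l) a^((j+l)/2), which ends in a because (j+l)/2 ≥ 1. The halves differ, so t ∉ L.

Case 2 (vxy inside B₁A₂, straddling the middle): t = a^p b^(p−j) a^(p−l) b^p with j + l = |vy|. If t = ww, then w is a prefix of t of length ≥ p, so w begins with a^p; and w is a suffix of t of length ≥ p, so w ends with b^p. That forces |w| ≥ 2p, contradicting |w| = |t|/2 ≤ 2p − 1. So t ∉ L.

Case 3 (vxy inside A₂B₂): t = a^p b^p a^(p−j) b^(p−l) with j + l = |vy|. The first half of t is a prefix of a^p b^p, so it begins with a; the second half is b^((j+l)/2) a^(p−j) b^(p−l), which begins with b. The halves differ, so t ∉ L.

In every case uv⁰xy⁰z = uxz ∉ L.

This contradicts the CFL pumping lemma, which requires uv^i xy^i z ∈ L for all i ≥ 0.
Hence L = {ww : w ∈ {a,b}*} is not context-free. ∎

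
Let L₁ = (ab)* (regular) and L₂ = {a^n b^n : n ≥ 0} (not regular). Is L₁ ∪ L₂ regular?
No — L₁ ∪ L₂ is not regular.

Let U = (ab)* ∪ {a^n b^n}. If U were regular, then U ∩ aa*bb* would be regular (closure under intersection with a regular language). But (ab)* ∩ aa*bb* = {ab} and {a^n b^n} ∩ aa*bb* = {a^n b^n : n ≥ 1}, so U ∩ aa*bb* = {a^n b^n : n ≥ 1}, which is not regular. Hence U is not regular.

Note that the bare facts "L₁ regular, L₂ non-regular" do not settle the question by themselves: the closure of regular languages under ∪, ∩, complement and difference applies only when BOTH operands are regular. With a non-regular operand the result can come out regular or non-regular depending on the specific languages, so one has to work out L₁ ∪ L₂ for this particular pair, as above.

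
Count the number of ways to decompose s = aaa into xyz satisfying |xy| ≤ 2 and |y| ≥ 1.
3

For s = 'aaa' with pumping length p = 2:

Constraints: |xy| ≤ 2, |y| > 0

Valid decompositions (|xy| ≤ p, |y| ≥ 1):
  • x='', y='a', z='aa'
  • x='a', y='a', z='a'
  • x='', y='aa', z='a'

Total count: 3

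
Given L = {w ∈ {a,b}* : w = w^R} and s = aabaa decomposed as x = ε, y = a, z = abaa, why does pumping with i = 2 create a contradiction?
xy²z = aaabaa ∉ L

Pumping with i = 2 replaces y = a by y² = aa:
- Original: s = xyz = aabaa; aabaa reversed is aabaa, the same string, so it is a palindrome and is in L
- Pumped: xy²z = ε · aa · abaa = aaabaa
- aaabaa reversed is aabaaa ≠ aaabaa, so it is not a palindrome and is not in L

The pumping lemma would require xy²z ∈ L, so this decomposition yields a contradiction.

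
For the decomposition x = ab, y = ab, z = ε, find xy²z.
ababab

Given x = 'ab', y = 'ab', z = '' and i = 2:

xy^2z = x + y·y·...·y (2 times) + z
       = 'ab' + 'ab'^2 + ''
       = 'ab' + 'abab' + ''
       = 'ababab'

The pumped string is 'ababab' with length 6.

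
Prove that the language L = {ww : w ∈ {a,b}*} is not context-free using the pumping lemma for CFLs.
Assume for contradiction that L is context-free, and let p ≥ 1 be the pumping length given by the pumping lemma for CFLs.
Choose s = a^p b^p a^p b^p. Then s ∈ L (take w = a^p b^p) and |s| = 4p ≥ p.
By the CFL pumping lemma, s = uvxyz for some u, v, x, y, z with |vxy| ≤ p, |vy| ≥ 1, and uv^i xy^i z ∈ L for every i ≥ 0.

Write s as four blocks A₁ B₁ A₂ B₂ with A₁ = A₂ = a^p and B₁ = B₂ = b^p. Since |vxy| ≤ p, the window vxy lies inside at most two adjacent blocks. Take i = 0 and let t = uxz, so |t| = 4p − |vy| with 1 ≤ |vy| ≤ p. If |t| is odd, t ∉ L immediately, so assume |vy| is even (hence |vy| ≥ 2) and |t|/2 = 2p − |vy|/2, which satisfies p ≤ |t|/2 ≤ 2p − 1.

Case 1 (vxy inside A₁B₁): t = a^(p−j) b^(p−l) a^p b^p with j + l = |vy|. The second half of t has length < 2p, so it is a suffix of the trailing a^p b^p and ends in b; the first half is a^(p−j) b^(p−l) a^((j+l)/2), which ends in a because (j+l)/2 ≥ 1. The halves differ, so t ∉ L.

Case 2 (vxy inside B₁A₂, straddling the middle): t = a^p b^(p−j) a^(p−l) b^p with j + l = |vy|. If t = ww, then w is a prefix of t of length ≥ p, so w begins with a^p; and w is a suffix of t of length ≥ p, so w ends with b^p. That forces |w| ≥ 2p, contradicting |w| = |t|/2 ≤ 2p − 1. So t ∉ L.

Case 3 (vxy inside A₂B₂): t = a^p b^p a^(p−j) b^(p−l) with j + l = |vy|. The first half of t is a prefix of a^p b^p, so it begins with a; the second half is b^((j+l)/2) a^(p−j) b^(p−l), which begins with b. The halves differ, so t ∉ L.

In every case uv⁰xy⁰z = uxz ∉ L.

This contradicts the CFL pumping lemma, which requires uv^i xy^i z ∈ L for all i ≥ 0.
Hence L = {ww : w ∈ {a,b}*} is not context-free. ∎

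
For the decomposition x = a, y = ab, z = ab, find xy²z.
aababab

Given x = 'a', y = 'ab', z = 'ab' and i = 2:

xy^2z = x + y·y·...·y (2 times) + z
       = 'a' + 'ab'^2 + 'ab'
       = 'a' + 'abab' + 'ab'
       = 'aababab'

The pumped string is 'aababab' with length 7.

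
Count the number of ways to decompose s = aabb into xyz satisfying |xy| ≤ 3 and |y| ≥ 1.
6

For s = 'aabb' with pumping length p = 3:

Constraints: |xy| ≤ 3, |y| > 0

Valid decompositions (|xy| ≤ p, |y| ≥ 1):
  • x='', y='a', z='abb'
  • x='a', y='a', z='bb'
  • x='', y='aa', z='bb'
  • x='aa', y='b', z='b'
  • x='a', y='ab', z='b'
  • x='', y='aab', z='b'

Total count: 6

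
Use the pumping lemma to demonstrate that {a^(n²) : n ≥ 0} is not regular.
Assume for contradiction that L is regular, and let p ≥ 1 be the pumping length given by the pumping lemma.
Choose s = a^(p²). Then s ∈ L and |s| = p² ≥ p.
By the pumping lemma, s = xyz for some x, y, z with |xy| ≤ p, |y| ≥ 1, and xy^i z ∈ L for every i ≥ 0.
Here y = a^k for some k with 1 ≤ k ≤ |xy| ≤ p.

Take i = 2: |xy²z| = p² + k.
Now p² < p² + k ≤ p² + p < p² + 2p + 1 = (p + 1)².
So |xy²z| lies strictly between the consecutive squares p² and (p + 1)², hence is not a perfect square, and xy²z ∉ L.

This contradicts the pumping lemma, which requires xy^i z ∈ L for all i ≥ 0.
Hence L = {a^(n²) : n ≥ 0} is not regular. ∎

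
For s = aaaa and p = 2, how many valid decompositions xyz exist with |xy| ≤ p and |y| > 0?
3

For s = 'aaaa' with pumping length p = 2:

Constraints: |xy| ≤ 2, |y| > 0

Valid decompositions (|xy| ≤ p, |y| ≥ 1):
  • x='', y='a', z='aaa'
  • x='a', y='a', z='aa'
  • x='', y='aa', z='aa'

Total count: 3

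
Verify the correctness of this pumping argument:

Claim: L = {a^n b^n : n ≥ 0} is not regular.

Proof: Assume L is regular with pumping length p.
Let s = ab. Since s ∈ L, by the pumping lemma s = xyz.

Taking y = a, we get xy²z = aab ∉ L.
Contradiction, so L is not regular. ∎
The proof is INCORRECT.

Error: The string s = ab may be shorter than p.
The pumping lemma only applies to strings with |s| ≥ p, and p is not under our control.
We must choose s in terms of p, e.g. s = a^p b^p, to ensure |s| ≥ p.
(The proof also fixes one particular y; a valid argument must handle every decomposition with |xy| ≤ p and |y| ≥ 1 — for s = a^p b^p this forces y = a^k, and then xy²z = a^(p+k) b^p ∉ L.)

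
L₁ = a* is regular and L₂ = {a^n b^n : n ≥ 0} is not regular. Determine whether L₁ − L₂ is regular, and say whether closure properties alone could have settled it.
Yes — L₁ − L₂ is regular.

The only string of a* that lies in {a^n b^n} is ε, so L₁ − L₂ = a* − {ε} = a⁺ = aa*, which is regular.

Note that the bare facts "L₁ regular, L₂ non-regular" do not settle the question by themselves: the closure of regular languages under ∪, ∩, complement and difference applies only when BOTH operands are regular. With a non-regular operand the result can come out regular or non-regular depending on the specific languages, so one has to work out L₁ − L₂ for this particular pair, as above.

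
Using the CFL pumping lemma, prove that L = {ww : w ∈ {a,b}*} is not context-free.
Assume for contradiction that L is context-free, and let p ≥ 1 be the pumping length given by the pumping lemma for CFLs.
Choose s = a^p b^p a^p b^p. Then s ∈ L (take w = a^p b^p) and |s| = 4p ≥ p.
By the CFL pumping lemma, s = uvxyz for some u, v, x, y, z with |vxy| ≤ p, |vy| ≥ 1, and uv^i xy^i z ∈ L for every i ≥ 0.

Write s as four blocks A₁ B₁ A₂ B₂ with A₁ = A₂ = a^p and B₁ = B₂ = b^p. Since |vxy| ≤ p, the window vxy lies inside at most two adjacent blocks. Take i = 0 and let t = uxz, so |t| = 4p − |vy| with 1 ≤ |vy| ≤ p. If |t| is odd, t ∉ L immediately, so assume |vy| is even (hence |vy| ≥ 2) and |t|/2 = 2p − |vy|/2, which satisfies p ≤ |t|/2 ≤ 2p − 1.

Case 1 (vxy inside A₁B₁): t = a^(p−j) b^(p−l) a^p b^p with j + l = |vy|. The second half of t has length < 2p, so it is a suffix of the trailing a^p b^p and ends in b; the first half is a^(p−j) b^(p−l) a^((j+l)/2), which ends in a because (j+l)/2 ≥ 1. The halves differ, so t ∉ L.

Case 2 (vxy inside B₁A₂, straddling the middle): t = a^p b^(p−j) a^(p−l) b^p with j + l = |vy|. If t = ww, then w is a prefix of t of length ≥ p, so w begins with a^p; and w is a suffix of t of length ≥ p, so w ends with b^p. That forces |w| ≥ 2p, contradicting |w| = |t|/2 ≤ 2p − 1. So t ∉ L.

Case 3 (vxy inside A₂B₂): t = a^p b^p a^(p−j) b^(p−l) with j + l = |vy|. The first half of t is a prefix of a^p b^p, so it begins with a; the second half is b^((j+l)/2) a^(p−j) b^(p−l), which begins with b. The halves differ, so t ∉ L.

In every case uv⁰xy⁰z = uxz ∉ L.

This contradicts the CFL pumping lemma, which requires uv^i xy^i z ∈ L for all i ≥ 0.
Hence L = {ww : w ∈ {a,b}*} is not context-free. ∎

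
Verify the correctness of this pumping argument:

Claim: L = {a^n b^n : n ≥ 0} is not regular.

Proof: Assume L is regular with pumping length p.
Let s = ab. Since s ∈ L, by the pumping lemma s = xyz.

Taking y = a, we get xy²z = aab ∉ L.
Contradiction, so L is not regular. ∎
The proof is INCORRECT.

Error: The string s = ab may be shorter than p.
The pumping lemma only applies to strings with |s| ≥ p, and p is not under our control.
We must choose s in terms of p, e.g. s = a^p b^p, to ensure |s| ≥ p.
(The proof also fixes one particular y; a valid argument must handle every decomposition with |xy| ≤ p and |y| ≥ 1 — for s = a^p b^p this forces y = a^k, and then xy²z = a^(p+k) b^p ∉ L.)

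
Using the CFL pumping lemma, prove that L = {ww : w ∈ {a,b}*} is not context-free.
Assume for contradiction that L is context-free, and let p ≥ 1 be the pumping length given by the pumping lemma for CFLs.
Choose s = a^p b^p a^p b^p. Then s ∈ L (take w = a^p b^p) and |s| = 4p ≥ p.
By the CFL pumping lemma, s = uvxyz for some u, v, x, y, z with |vxy| ≤ p, |vy| ≥ 1, and uv^i xy^i z ∈ L for every i ≥ 0.

Write s as four blocks A₁ B₁ A₂ B₂ with A₁ = A₂ = a^p and B₁ = B₂ = b^p. Since |vxy| ≤ p, the window vxy lies inside at most two adjacent blocks. Take i = 0 and let t = uxz, so |t| = 4p − |vy| with 1 ≤ |vy| ≤ p. If |t| is odd, t ∉ L immediately, so assume |vy| is even (hence |vy| ≥ 2) and |t|/2 = 2p − |vy|/2, which satisfies p ≤ |t|/2 ≤ 2p − 1.

Case 1 (vxy inside A₁B₁): t = a^(p−j) b^(p−l) a^p b^p with j + l = |vy|. The second half of t has length < 2p, so it is a suffix of the trailing a^p b^p and ends in b; the first half is a^(p−j) b^(p−l) a^((j+l)/2), which ends in a because (j+l)/2 ≥ 1. The halves differ, so t ∉ L.

Case 2 (vxy inside B₁A₂, straddling the middle): t = a^p b^(p−j) a^(p−l) b^p with j + l = |vy|. If t = ww, then w is a prefix of t of length ≥ p, so w begins with a^p; and w is a suffix of t of length ≥ p, so w ends with b^p. That forces |w| ≥ 2p, contradicting |w| = |t|/2 ≤ 2p − 1. So t ∉ L.

Case 3 (vxy inside A₂B₂): t = a^p b^p a^(p−j) b^(p−l) with j + l = |vy|. The first half of t is a prefix of a^p b^p, so it begins with a; the second half is b^((j+l)/2) a^(p−j) b^(p−l), which begins with b. The halves differ, so t ∉ L.

In every case uv⁰xy⁰z = uxz ∉ L.

This contradicts the CFL pumping lemma, which requires uv^i xy^i z ∈ L for all i ≥ 0.
Hence L = {ww : w ∈ {a,b}*} is not context-free. ∎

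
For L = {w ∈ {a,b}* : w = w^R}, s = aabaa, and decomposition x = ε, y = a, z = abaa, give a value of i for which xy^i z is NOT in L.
i = 0

xy⁰z = ε · ε · abaa = abaa; abaa reversed is aaba ≠ abaa, so it is not a palindrome and is not in L.
(Other choices also work, e.g. i = 2, 3; only i = 1 is guaranteed to stay in L since xy¹z = s.)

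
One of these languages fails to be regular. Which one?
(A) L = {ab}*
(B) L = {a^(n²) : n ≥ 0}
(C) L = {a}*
(B) {a^(n²) : n ≥ 0}

(B) L = {a^(n²) : n ≥ 0} is NOT regular.

The pumping lemma can be used to prove this:
After pumping, length is no longer a perfect square

The other languages are regular because they can be recognized by finite automata.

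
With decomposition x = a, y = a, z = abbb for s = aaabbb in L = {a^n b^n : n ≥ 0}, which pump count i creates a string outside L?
i = 2

xy²z = a · aa · abbb = aaaabbb; aaaabbb has 4 a's and 3 b's; 4 ≠ 3, so it is not in L.
(Other choices also work, e.g. i = 0, 3; only i = 1 is guaranteed to stay in L since xy¹z = s.)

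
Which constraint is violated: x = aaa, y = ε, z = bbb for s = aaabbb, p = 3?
Violated: |y| > 0

The decomposition x = aaa, y = ε, z = bbb for s = aaabbb with p = 3
violates the constraint: |y| > 0

|y| = 0, but the pumping lemma requires |y| > 0 (y must be non-empty).

Pumping lemma constraints:
1. xyz = s (decomposition is valid)
2. |xy| ≤ p
3. |y| > 0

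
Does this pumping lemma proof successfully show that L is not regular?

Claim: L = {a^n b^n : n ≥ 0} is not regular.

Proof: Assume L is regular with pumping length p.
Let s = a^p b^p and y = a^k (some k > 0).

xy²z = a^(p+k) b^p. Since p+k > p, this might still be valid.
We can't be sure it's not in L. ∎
The proof is INCORRECT.

Error: The conclusion is wrong.
xy²z = a^(p+k) b^p is definitely NOT in L because the number of a's (p+k) ≠ number of b's (p).
The proof incorrectly doubts what is actually a valid contradiction.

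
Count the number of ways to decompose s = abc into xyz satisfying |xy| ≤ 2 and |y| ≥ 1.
3

For s = 'abc' with pumping length p = 2:

Constraints: |xy| ≤ 2, |y| > 0

Valid decompositions (|xy| ≤ p, |y| ≥ 1):
  • x='', y='a', z='bc'
  • x='a', y='b', z='c'
  • x='', y='ab', z='c'

Total count: 3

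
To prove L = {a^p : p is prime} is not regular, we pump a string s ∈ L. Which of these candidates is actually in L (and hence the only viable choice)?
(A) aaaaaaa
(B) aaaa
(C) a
(A) aaaaaaa

The pumping lemma is applied to a string s that lies in L, so first check membership of each option:
- (A) aaaaaaa has length 7, which is prime, so it is in L ✓
- (B) aaaa has length 4 = 2 × 2, which is not prime, so it is not in L ✗
- (C) a has length 1, which is not prime, so it is not in L ✗

Only (A) aaaaaaa is in L, so it is the only candidate that could play the role of s.
(In a complete proof one picks s in terms of the pumping length p so that |s| ≥ p is guaranteed; a fixed string like aaaaaaa illustrates the shape of such an s.)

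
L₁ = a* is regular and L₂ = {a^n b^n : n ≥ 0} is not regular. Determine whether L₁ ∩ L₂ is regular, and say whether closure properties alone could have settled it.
Yes — L₁ ∩ L₂ is regular.

A string of a* contains no b's, and the only string of {a^n b^n} with no b's is ε (n = 0). So L₁ ∩ L₂ = {ε}, a finite language, which is regular.

Note that the bare facts "L₁ regular, L₂ non-regular" do not settle the question by themselves: the closure of regular languages under ∪, ∩, complement and difference applies only when BOTH operands are regular. With a non-regular operand the result can come out regular or non-regular depending on the specific languages, so one has to work out L₁ ∩ L₂ for this particular pair, as above.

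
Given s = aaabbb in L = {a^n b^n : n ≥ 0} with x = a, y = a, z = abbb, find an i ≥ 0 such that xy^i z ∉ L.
i = 2

xy²z = a · aa · abbb = aaaabbb; aaaabbb has 4 a's and 3 b's; 4 ≠ 3, so it is not in L.
(Other choices also work, e.g. i = 0, 3; only i = 1 is guaranteed to stay in L since xy¹z = s.)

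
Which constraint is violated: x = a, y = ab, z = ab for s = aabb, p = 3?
Violated: xyz = s

The decomposition x = a, y = ab, z = ab for s = aabb with p = 3
violates the constraint: xyz = s

xyz = 'a' + 'ab' + 'ab' = 'aabab' ≠ 'aabb' = s. The decomposition doesn't reconstruct s.

Pumping lemma constraints:
1. xyz = s (decomposition is valid)
2. |xy| ≤ p
3. |y| > 0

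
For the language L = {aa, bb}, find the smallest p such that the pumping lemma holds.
p = 3

For a finite language L, the pumping lemma holds vacuously if p > max|s| for s ∈ L.

The longest string in L = {aa, bb} has length 2.
If p = 3, then no string s ∈ L has |s| ≥ p, so the condition is vacuously true.

The minimum pumping length is p = 3.

Why no smaller p works: for any p ≤ 2, the longest string s ∈ L has |s| = 2 ≥ p, so it would
have to be pumpable; but pumping up (i = 2, 3, ...) produces ever longer strings, which cannot all lie in the
finite language L. So the pumping property fails for every p ≤ 2.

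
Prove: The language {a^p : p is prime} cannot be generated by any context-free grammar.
Assume for contradiction that L is context-free, and let p ≥ 1 be the pumping length given by the pumping lemma for CFLs.
Choose a prime q with q ≥ p and let s = a^q. Then s ∈ L and |s| = q ≥ p.
By the CFL pumping lemma, s = uvxyz for some u, v, x, y, z with |vxy| ≤ p, |vy| ≥ 1, and uv^i xy^i z ∈ L for every i ≥ 0.
All symbols are a's, so only lengths matter: let k = |vy|, with 1 ≤ k ≤ p. Then |uv^i xy^i z| = q + (i − 1)k.

Take i = q + 1: the length is q + qk = q(k + 1).
Both factors satisfy q ≥ 2 and k + 1 ≥ 2, so q(k + 1) is composite and uv^(q+1) xy^(q+1) z ∉ L.

This contradicts the CFL pumping lemma, which requires uv^i xy^i z ∈ L for all i ≥ 0.
Hence L = {a^p : p is prime} is not context-free. ∎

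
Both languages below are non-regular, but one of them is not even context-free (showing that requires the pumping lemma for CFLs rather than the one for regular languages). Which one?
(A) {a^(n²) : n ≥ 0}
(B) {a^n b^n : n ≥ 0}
(A) {a^(n²) : n ≥ 0}

(A) {a^(n²) : n ≥ 0} requires the CFL pumping lemma.

- {a^n b^n : n ≥ 0} is context-free (but not regular)
  • Can be shown non-regular with the regular pumping lemma
  • After pumping, the number of a's and b's become unequal

- {a^(n²) : n ≥ 0} is NOT context-free
  • Requires the CFL pumping lemma to prove
  • Gaps between squares grow unboundedly

The CFL pumping lemma is "stronger" in that it can prove non-membership
in the larger class of context-free languages.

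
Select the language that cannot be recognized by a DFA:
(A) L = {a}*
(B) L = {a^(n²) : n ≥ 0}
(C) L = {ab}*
(B) {a^(n²) : n ≥ 0}

(B) L = {a^(n²) : n ≥ 0} is NOT regular.

The pumping lemma can be used to prove this:
After pumping, length is no longer a perfect square

The other languages are regular because they can be recognized by finite automata.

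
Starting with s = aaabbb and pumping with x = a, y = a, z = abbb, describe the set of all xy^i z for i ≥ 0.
{xy^i z : i ≥ 0} = {a^(2+i) b^3 : i ≥ 0} = {aabbb, aaabbb, aaaabbb, ...}

With x = a, y = a, z = abbb: Starting with aaabbb and pumping the second 'a', we get strings with 2+i a's followed by 3 b's for i = 0, 1, 2, ...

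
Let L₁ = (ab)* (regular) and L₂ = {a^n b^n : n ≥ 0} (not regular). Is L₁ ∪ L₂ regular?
No — L₁ ∪ L₂ is not regular.

Let U = (ab)* ∪ {a^n b^n}. If U were regular, then U ∩ aa*bb* would be regular (closure under intersection with a regular language). But (ab)* ∩ aa*bb* = {ab} and {a^n b^n} ∩ aa*bb* = {a^n b^n : n ≥ 1}, so U ∩ aa*bb* = {a^n b^n : n ≥ 1}, which is not regular. Hence U is not regular.

Note that the bare facts "L₁ regular, L₂ non-regular" do not settle the question by themselves: the closure of regular languages under ∪, ∩, complement and difference applies only when BOTH operands are regular. With a non-regular operand the result can come out regular or non-regular depending on the specific languages, so one has to work out L₁ ∪ L₂ for this particular pair, as above.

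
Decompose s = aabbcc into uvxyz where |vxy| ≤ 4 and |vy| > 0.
u='a', v='a', x='bb', y='c', z='c'

For s = aabbcc with pumping length p = 4:

One valid decomposition:
- u = 'a'
- v = 'a'
- x = 'bb'
- y = 'c'
- z = 'c'

Verification:
- uvxyz = 'a' + 'a' + 'bb' + 'c' + 'c' = aabbcc ✓
- |vxy| = |'abbc'| = 4 ≤ 4 ✓
- |vy| = |'ac'| = 2 > 0 ✓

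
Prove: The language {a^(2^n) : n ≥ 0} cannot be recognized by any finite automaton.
Assume for contradiction that L is regular, and let p ≥ 1 be the pumping length given by the pumping lemma.
Choose s = a^(2^p). Then s ∈ L and |s| = 2^p ≥ p.
By the pumping lemma, s = xyz for some x, y, z with |xy| ≤ p, |y| ≥ 1, and xy^i z ∈ L for every i ≥ 0.
Here y = a^k for some k with 1 ≤ k ≤ |xy| ≤ p, and p < 2^p.

Take i = 2: |xy²z| = 2^p + k.
Now 2^p < 2^p + k ≤ 2^p + p < 2^p + 2^p = 2^(p+1).
So |xy²z| lies strictly between the consecutive powers of two 2^p and 2^(p+1), hence is not a power of 2, and xy²z ∉ L.

This contradicts the pumping lemma, which requires xy^i z ∈ L for all i ≥ 0.
Hence L = {a^(2^n) : n ≥ 0} is not regular. ∎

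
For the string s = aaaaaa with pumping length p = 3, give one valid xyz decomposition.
x = 'aa', y = 'a', z = 'aaa'

For s = aaaaaa and p = 3, one valid decomposition is:
- x = 'aa' (length 2)
- y = 'a' (length 1)
- z = 'aaa' (length 3)

Verification:
- xyz = 'aa' + 'a' + 'aaa' = aaaaaa ✓
- |xy| = 3 ≤ 3 ✓
- |y| = 1 > 0 ✓

All pumping lemma constraints are satisfied.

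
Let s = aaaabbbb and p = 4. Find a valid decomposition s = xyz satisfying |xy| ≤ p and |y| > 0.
x = 'aa', y = 'a', z = 'abbbb'

For s = aaaabbbb and p = 4, one valid decomposition is:
- x = 'aa' (length 2)
- y = 'a' (length 1)
- z = 'abbbb' (length 5)

Verification:
- xyz = 'aa' + 'a' + 'abbbb' = aaaabbbb ✓
- |xy| = 3 ≤ 4 ✓
- |y| = 1 > 0 ✓

All pumping lemma constraints are satisfied.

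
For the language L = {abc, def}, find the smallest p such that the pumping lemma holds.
p = 4

For a finite language L, the pumping lemma holds vacuously if p > max|s| for s ∈ L.

The longest string in L = {abc, def} has length 3.
If p = 4, then no string s ∈ L has |s| ≥ p, so the condition is vacuously true.

The minimum pumping length is p = 4.

Why no smaller p works: for any p ≤ 3, the longest string s ∈ L has |s| = 3 ≥ p, so it would
have to be pumpable; but pumping up (i = 2, 3, ...) produces ever longer strings, which cannot all lie in the
finite language L. So the pumping property fails for every p ≤ 3.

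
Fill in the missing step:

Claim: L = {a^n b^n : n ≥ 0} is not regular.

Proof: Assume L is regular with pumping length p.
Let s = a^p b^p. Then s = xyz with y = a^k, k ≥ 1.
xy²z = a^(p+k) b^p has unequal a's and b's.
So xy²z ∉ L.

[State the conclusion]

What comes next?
This contradicts the pumping lemma for regular languages,
which guarantees xy^i z ∈ L for all i ≥ 0.

Since our assumption that L is regular leads to a contradiction,
we conclude that L = {a^n b^n : n ≥ 0} is NOT regular. ∎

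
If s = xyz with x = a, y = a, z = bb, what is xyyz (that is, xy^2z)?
aaabb

Given x = 'a', y = 'a', z = 'bb' and i = 2:

xy^2z = x + y·y·...·y (2 times) + z
       = 'a' + 'a'^2 + 'bb'
       = 'a' + 'aa' + 'bb'
       = 'aaabb'

The pumped string is 'aaabb' with length 5.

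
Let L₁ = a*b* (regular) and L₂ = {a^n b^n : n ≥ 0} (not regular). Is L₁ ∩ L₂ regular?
No — L₁ ∩ L₂ is not regular.

Every string a^n b^n already lies in a*b*, so L₁ ∩ L₂ = {a^n b^n : n ≥ 0} = L₂ itself, which is the standard non-regular language (pump s = a^p b^p).

Note that the bare facts "L₁ regular, L₂ non-regular" do not settle the question by themselves: the closure of regular languages under ∪, ∩, complement and difference applies only when BOTH operands are regular. With a non-regular operand the result can come out regular or non-regular depending on the specific languages, so one has to work out L₁ ∩ L₂ for this particular pair, as above.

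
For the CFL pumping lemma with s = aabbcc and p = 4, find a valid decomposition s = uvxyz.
u='a', v='a', x='bb', y='c', z='c'

For s = aabbcc with pumping length p = 4:

One valid decomposition:
- u = 'a'
- v = 'a'
- x = 'bb'
- y = 'c'
- z = 'c'

Verification:
- uvxyz = 'a' + 'a' + 'bb' + 'c' + 'c' = aabbcc ✓
- |vxy| = |'abbc'| = 4 ≤ 4 ✓
- |vy| = |'ac'| = 2 > 0 ✓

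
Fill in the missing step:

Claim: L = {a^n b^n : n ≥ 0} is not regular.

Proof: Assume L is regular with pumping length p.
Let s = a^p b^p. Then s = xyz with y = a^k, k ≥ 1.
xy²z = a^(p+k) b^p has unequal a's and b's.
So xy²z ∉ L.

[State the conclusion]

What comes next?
This contradicts the pumping lemma for regular languages,
which guarantees xy^i z ∈ L for all i ≥ 0.

Since our assumption that L is regular leads to a contradiction,
we conclude that L = {a^n b^n : n ≥ 0} is NOT regular. ∎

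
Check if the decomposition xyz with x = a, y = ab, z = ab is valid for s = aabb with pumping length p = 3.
Violated: xyz = s

The decomposition x = a, y = ab, z = ab for s = aabb with p = 3
violates the constraint: xyz = s

xyz = 'a' + 'ab' + 'ab' = 'aabab' ≠ 'aabb' = s. The decomposition doesn't reconstruct s.

Pumping lemma constraints:
1. xyz = s (decomposition is valid)
2. |xy| ≤ p
3. |y| > 0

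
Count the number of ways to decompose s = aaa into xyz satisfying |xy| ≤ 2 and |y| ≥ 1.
3

For s = 'aaa' with pumping length p = 2:

Constraints: |xy| ≤ 2, |y| > 0

Valid decompositions (|xy| ≤ p, |y| ≥ 1):
  • x='', y='a', z='aa'
  • x='a', y='a', z='a'
  • x='', y='aa', z='a'

Total count: 3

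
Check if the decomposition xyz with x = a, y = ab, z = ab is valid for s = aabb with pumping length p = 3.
Violated: xyz = s

The decomposition x = a, y = ab, z = ab for s = aabb with p = 3
violates the constraint: xyz = s

xyz = 'a' + 'ab' + 'ab' = 'aabab' ≠ 'aabb' = s. The decomposition doesn't reconstruct s.

Pumping lemma constraints:
1. xyz = s (decomposition is valid)
2. |xy| ≤ p
3. |y| > 0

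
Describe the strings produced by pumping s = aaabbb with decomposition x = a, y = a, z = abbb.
{xy^i z : i ≥ 0} = {a^(2+i) b^3 : i ≥ 0} = {aabbb, aaabbb, aaaabbb, ...}

With x = a, y = a, z = abbb: Starting with aaabbb and pumping the second 'a', we get strings with 2+i a's followed by 3 b's for i = 0, 1, 2, ...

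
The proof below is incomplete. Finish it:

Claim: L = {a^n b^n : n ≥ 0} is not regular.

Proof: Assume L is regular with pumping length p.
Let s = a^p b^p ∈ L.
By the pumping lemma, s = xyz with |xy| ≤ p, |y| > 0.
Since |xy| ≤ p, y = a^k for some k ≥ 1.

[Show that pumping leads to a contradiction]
Consider xy²z = a^(p+k) b^p.

Since k ≥ 1, we have p + k > p.
So xy²z has more a's than b's: (p+k) a's vs p b's.
This means xy²z ∉ L because a^n b^n requires equal counts.

This contradicts the pumping lemma which states xy²z ∈ L.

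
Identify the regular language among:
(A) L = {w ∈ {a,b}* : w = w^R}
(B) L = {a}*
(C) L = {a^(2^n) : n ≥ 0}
(B) {a}*

(B) L = {a}* is regular.

This can be recognized by a finite automaton (DFA/NFA).
Regular expressions like {a}* define regular languages.

The other choices are not regular:
- {a^(2^n) : n ≥ 0}: After pumping, length is no longer a power of 2
- {w ∈ {a,b}* : w = w^R}: After pumping, the string is no longer symmetric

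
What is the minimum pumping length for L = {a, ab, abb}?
p = 4

For a finite language L, the pumping lemma holds vacuously if p > max|s| for s ∈ L.

The longest string in L = {a, ab, abb} has length 3.
If p = 4, then no string s ∈ L has |s| ≥ p, so the condition is vacuously true.

The minimum pumping length is p = 4.

Why no smaller p works: for any p ≤ 3, the longest string s ∈ L has |s| = 3 ≥ p, so it would
have to be pumpable; but pumping up (i = 2, 3, ...) produces ever longer strings, which cannot all lie in the
finite language L. So the pumping property fails for every p ≤ 3.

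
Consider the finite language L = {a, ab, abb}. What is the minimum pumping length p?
p = 4

For a finite language L, the pumping lemma holds vacuously if p > max|s| for s ∈ L.

The longest string in L = {a, ab, abb} has length 3.
If p = 4, then no string s ∈ L has |s| ≥ p, so the condition is vacuously true.

The minimum pumping length is p = 4.

Why no smaller p works: for any p ≤ 3, the longest string s ∈ L has |s| = 3 ≥ p, so it would
have to be pumpable; but pumping up (i = 2, 3, ...) produces ever longer strings, which cannot all lie in the
finite language L. So the pumping property fails for every p ≤ 3.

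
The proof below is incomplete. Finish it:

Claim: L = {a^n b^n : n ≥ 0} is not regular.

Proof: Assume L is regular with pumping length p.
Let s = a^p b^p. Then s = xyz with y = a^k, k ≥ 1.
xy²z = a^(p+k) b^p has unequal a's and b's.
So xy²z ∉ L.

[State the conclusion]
This contradicts the pumping lemma for regular languages,
which guarantees xy^i z ∈ L for all i ≥ 0.

Since our assumption that L is regular leads to a contradiction,
we conclude that L = {a^n b^n : n ≥ 0} is NOT regular. ∎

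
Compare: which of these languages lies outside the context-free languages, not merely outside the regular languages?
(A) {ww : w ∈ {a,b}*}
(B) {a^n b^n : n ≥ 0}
(A) {ww : w ∈ {a,b}*}

(A) {ww : w ∈ {a,b}*} requires the CFL pumping lemma.

- {a^n b^n : n ≥ 0} is context-free (but not regular)
  • Can be shown non-regular with the regular pumping lemma
  • After pumping, the number of a's and b's become unequal

- {ww : w ∈ {a,b}*} is NOT context-free
  • Requires the CFL pumping lemma to prove
  • Cannot verify equality of two arbitrary substrings

The CFL pumping lemma is "stronger" in that it can prove non-membership
in the larger class of context-free languages.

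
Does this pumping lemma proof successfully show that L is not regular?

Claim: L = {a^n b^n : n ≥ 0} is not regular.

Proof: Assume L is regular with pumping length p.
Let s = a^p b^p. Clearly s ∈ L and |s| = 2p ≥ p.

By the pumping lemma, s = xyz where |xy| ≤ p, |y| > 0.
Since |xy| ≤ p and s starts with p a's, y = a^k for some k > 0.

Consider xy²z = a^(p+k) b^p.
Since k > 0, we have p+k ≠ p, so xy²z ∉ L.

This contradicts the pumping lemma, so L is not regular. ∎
The proof is correct.

This proof is valid because:
1. The string s = a^p b^p is correctly in L
2. The decomposition analysis is correct: y must consist only of a's
3. The contradiction is valid: pumping increases a's but not b's
4. The conclusion follows logically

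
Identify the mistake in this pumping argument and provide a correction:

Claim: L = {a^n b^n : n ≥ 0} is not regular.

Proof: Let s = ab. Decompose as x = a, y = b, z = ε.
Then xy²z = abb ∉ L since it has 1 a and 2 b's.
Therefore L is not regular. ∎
Error: The string s = ab might be shorter than the pumping length p.

Correction: Choose s = a^p b^p to ensure |s| ≥ p. Also, the decomposition is wrong: with |xy| ≤ p, y cannot include b's when s starts with p a's.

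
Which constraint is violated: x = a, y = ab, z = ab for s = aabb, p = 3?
Violated: xyz = s

The decomposition x = a, y = ab, z = ab for s = aabb with p = 3
violates the constraint: xyz = s

xyz = 'a' + 'ab' + 'ab' = 'aabab' ≠ 'aabb' = s. The decomposition doesn't reconstruct s.

Pumping lemma constraints:
1. xyz = s (decomposition is valid)
2. |xy| ≤ p
3. |y| > 0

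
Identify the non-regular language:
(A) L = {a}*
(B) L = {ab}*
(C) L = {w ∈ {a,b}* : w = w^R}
(C) {w ∈ {a,b}* : w = w^R}

(C) L = {w ∈ {a,b}* : w = w^R} is NOT regular.

The pumping lemma can be used to prove this:
After pumping, the string is no longer symmetric

The other languages are regular because they can be recognized by finite automata.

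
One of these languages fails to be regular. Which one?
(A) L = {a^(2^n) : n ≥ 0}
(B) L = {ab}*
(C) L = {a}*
(A) {a^(2^n) : n ≥ 0}

(A) L = {a^(2^n) : n ≥ 0} is NOT regular.

The pumping lemma can be used to prove this:
After pumping, length is no longer a power of 2

The other languages are regular because they can be recognized by finite automata.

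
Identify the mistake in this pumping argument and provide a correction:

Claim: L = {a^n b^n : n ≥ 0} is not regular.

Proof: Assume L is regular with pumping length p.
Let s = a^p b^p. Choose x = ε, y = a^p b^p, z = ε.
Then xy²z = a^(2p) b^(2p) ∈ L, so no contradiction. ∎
Error: The decomposition violates |xy| ≤ p. With y = a^p b^p, |xy| = |y| = 2p > p. (The proof also miscomputes xy²z, which would be a^p b^p a^p b^p rather than a^(2p) b^(2p), and it wrongly treats one harmless decomposition as settling the matter — the prover does not get to choose the decomposition.)

Correction: The pumping lemma requires |xy| ≤ p, and the argument must handle every decomposition satisfying |xy| ≤ p, |y| ≥ 1. Since s starts with p a's, any such y consists only of a's, say y = a^k with k ≥ 1. Then xy²z = a^(p+k) b^p has unequal numbers of a's and b's, so xy²z ∉ L — the required contradiction.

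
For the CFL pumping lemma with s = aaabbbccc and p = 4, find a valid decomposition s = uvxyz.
u='aa', v='a', x='bb', y='b', z='ccc'

For s = aaabbbccc with pumping length p = 4:

One valid decomposition:
- u = 'aa'
- v = 'a'
- x = 'bb'
- y = 'b'
- z = 'ccc'

Verification:
- uvxyz = 'aa' + 'a' + 'bb' + 'b' + 'ccc' = aaabbbccc ✓
- |vxy| = |'abbb'| = 4 ≤ 4 ✓
- |vy| = |'ab'| = 2 > 0 ✓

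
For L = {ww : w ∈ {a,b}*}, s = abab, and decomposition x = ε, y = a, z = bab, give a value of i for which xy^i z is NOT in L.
i = 2

xy²z = ε · aa · bab = aabab; aabab has odd length 5, so it cannot be written as ww and is not in L.
(Other choices also work, e.g. i = 0, 3; only i = 1 is guaranteed to stay in L since xy¹z = s.)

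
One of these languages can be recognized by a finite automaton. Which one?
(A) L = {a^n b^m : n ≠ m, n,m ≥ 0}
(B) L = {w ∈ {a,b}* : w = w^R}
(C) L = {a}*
(C) {a}*

(C) L = {a}* is regular.

This can be recognized by a finite automaton (DFA/NFA).
Regular expressions like {a}* define regular languages.

The other choices are not regular:
- {a^n b^m : n ≠ m, n,m ≥ 0}: After pumping a's, we can make n = m
- {w ∈ {a,b}* : w = w^R}: After pumping, the string is no longer symmetric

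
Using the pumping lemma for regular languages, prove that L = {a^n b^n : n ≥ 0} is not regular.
Assume for contradiction that L is regular, and let p ≥ 1 be the pumping length given by the pumping lemma.
Choose s = a^p b^p. Then s ∈ L and |s| = 2p ≥ p.
By the pumping lemma, s = xyz for some x, y, z with |xy| ≤ p, |y| ≥ 1, and xy^i z ∈ L for every i ≥ 0.
Since |xy| ≤ p and the first p symbols of s are all a's, we must have y = a^k for some k with 1 ≤ k ≤ p.

Take i = 0: xy⁰z = a^(p − k) b^p.
This string has p − k a's but p b's, and p − k < p because k ≥ 1. So xy⁰z ∉ L.

This contradicts the pumping lemma, which requires xy^i z ∈ L for all i ≥ 0.
Hence L = {a^n b^n : n ≥ 0} is not regular. ∎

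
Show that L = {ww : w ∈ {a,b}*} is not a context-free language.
Assume for contradiction that L is context-free, and let p ≥ 1 be the pumping length given by the pumping lemma for CFLs.
Choose s = a^p b^p a^p b^p. Then s ∈ L (take w = a^p b^p) and |s| = 4p ≥ p.
By the CFL pumping lemma, s = uvxyz for some u, v, x, y, z with |vxy| ≤ p, |vy| ≥ 1, and uv^i xy^i z ∈ L for every i ≥ 0.

Write s as four blocks A₁ B₁ A₂ B₂ with A₁ = A₂ = a^p and B₁ = B₂ = b^p. Since |vxy| ≤ p, the window vxy lies inside at most two adjacent blocks. Take i = 0 and let t = uxz, so |t| = 4p − |vy| with 1 ≤ |vy| ≤ p. If |t| is odd, t ∉ L immediately, so assume |vy| is even (hence |vy| ≥ 2) and |t|/2 = 2p − |vy|/2, which satisfies p ≤ |t|/2 ≤ 2p − 1.

Case 1 (vxy inside A₁B₁): t = a^(p−j) b^(p−l) a^p b^p with j + l = |vy|. The second half of t has length < 2p, so it is a suffix of the trailing a^p b^p and ends in b; the first half is a^(p−j) b^(p−l) a^((j+l)/2), which ends in a because (j+l)/2 ≥ 1. The halves differ, so t ∉ L.

Case 2 (vxy inside B₁A₂, straddling the middle): t = a^p b^(p−j) a^(p−l) b^p with j + l = |vy|. If t = ww, then w is a prefix of t of length ≥ p, so w begins with a^p; and w is a suffix of t of length ≥ p, so w ends with b^p. That forces |w| ≥ 2p, contradicting |w| = |t|/2 ≤ 2p − 1. So t ∉ L.

Case 3 (vxy inside A₂B₂): t = a^p b^p a^(p−j) b^(p−l) with j + l = |vy|. The first half of t is a prefix of a^p b^p, so it begins with a; the second half is b^((j+l)/2) a^(p−j) b^(p−l), which begins with b. The halves differ, so t ∉ L.

In every case uv⁰xy⁰z = uxz ∉ L.

This contradicts the CFL pumping lemma, which requires uv^i xy^i z ∈ L for all i ≥ 0.
Hence L = {ww : w ∈ {a,b}*} is not context-free. ∎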